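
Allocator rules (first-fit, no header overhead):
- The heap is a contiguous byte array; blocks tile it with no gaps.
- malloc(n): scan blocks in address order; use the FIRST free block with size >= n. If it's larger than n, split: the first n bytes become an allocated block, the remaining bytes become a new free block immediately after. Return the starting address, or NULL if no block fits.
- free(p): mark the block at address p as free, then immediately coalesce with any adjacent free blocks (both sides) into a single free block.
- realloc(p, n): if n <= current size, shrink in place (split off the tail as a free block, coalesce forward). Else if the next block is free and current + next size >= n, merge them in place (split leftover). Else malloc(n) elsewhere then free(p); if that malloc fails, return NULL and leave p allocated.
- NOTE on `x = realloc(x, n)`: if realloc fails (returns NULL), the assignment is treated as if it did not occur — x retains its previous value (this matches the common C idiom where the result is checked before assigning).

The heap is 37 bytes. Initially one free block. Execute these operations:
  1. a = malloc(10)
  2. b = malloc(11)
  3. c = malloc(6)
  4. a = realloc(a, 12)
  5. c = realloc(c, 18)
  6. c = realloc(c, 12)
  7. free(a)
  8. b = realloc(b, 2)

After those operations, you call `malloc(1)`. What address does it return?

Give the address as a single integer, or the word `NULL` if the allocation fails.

Answer: 0

Derivation:
Op 1: a = malloc(10) -> a = 0; heap: [0-9 ALLOC][10-36 FREE]
Op 2: b = malloc(11) -> b = 10; heap: [0-9 ALLOC][10-20 ALLOC][21-36 FREE]
Op 3: c = malloc(6) -> c = 21; heap: [0-9 ALLOC][10-20 ALLOC][21-26 ALLOC][27-36 FREE]
Op 4: a = realloc(a, 12) -> NULL (a unchanged); heap: [0-9 ALLOC][10-20 ALLOC][21-26 ALLOC][27-36 FREE]
Op 5: c = realloc(c, 18) -> NULL (c unchanged); heap: [0-9 ALLOC][10-20 ALLOC][21-26 ALLOC][27-36 FREE]
Op 6: c = realloc(c, 12) -> c = 21; heap: [0-9 ALLOC][10-20 ALLOC][21-32 ALLOC][33-36 FREE]
Op 7: free(a) -> (freed a); heap: [0-9 FREE][10-20 ALLOC][21-32 ALLOC][33-36 FREE]
Op 8: b = realloc(b, 2) -> b = 10; heap: [0-9 FREE][10-11 ALLOC][12-20 FREE][21-32 ALLOC][33-36 FREE]
malloc(1): first-fit scan over [0-9 FREE][10-11 ALLOC][12-20 FREE][21-32 ALLOC][33-36 FREE] -> 0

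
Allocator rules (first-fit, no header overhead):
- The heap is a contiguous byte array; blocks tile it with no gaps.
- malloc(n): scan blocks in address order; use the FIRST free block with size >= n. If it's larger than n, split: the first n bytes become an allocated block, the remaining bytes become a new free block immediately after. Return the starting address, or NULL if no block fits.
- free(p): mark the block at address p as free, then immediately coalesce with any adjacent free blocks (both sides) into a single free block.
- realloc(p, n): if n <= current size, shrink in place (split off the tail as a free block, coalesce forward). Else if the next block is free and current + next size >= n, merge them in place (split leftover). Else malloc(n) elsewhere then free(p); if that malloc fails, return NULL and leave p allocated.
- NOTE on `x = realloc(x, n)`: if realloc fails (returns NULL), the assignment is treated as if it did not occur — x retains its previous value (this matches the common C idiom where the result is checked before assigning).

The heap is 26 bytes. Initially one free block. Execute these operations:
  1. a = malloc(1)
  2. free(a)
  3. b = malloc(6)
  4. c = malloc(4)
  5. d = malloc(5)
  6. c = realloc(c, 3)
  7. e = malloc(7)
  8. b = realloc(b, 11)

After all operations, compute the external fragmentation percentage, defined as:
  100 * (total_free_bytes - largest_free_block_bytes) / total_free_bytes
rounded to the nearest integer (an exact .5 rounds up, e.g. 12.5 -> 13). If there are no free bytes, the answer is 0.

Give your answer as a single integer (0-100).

Op 1: a = malloc(1) -> a = 0; heap: [0-0 ALLOC][1-25 FREE]
Op 2: free(a) -> (freed a); heap: [0-25 FREE]
Op 3: b = malloc(6) -> b = 0; heap: [0-5 ALLOC][6-25 FREE]
Op 4: c = malloc(4) -> c = 6; heap: [0-5 ALLOC][6-9 ALLOC][10-25 FREE]
Op 5: d = malloc(5) -> d = 10; heap: [0-5 ALLOC][6-9 ALLOC][10-14 ALLOC][15-25 FREE]
Op 6: c = realloc(c, 3) -> c = 6; heap: [0-5 ALLOC][6-8 ALLOC][9-9 FREE][10-14 ALLOC][15-25 FREE]
Op 7: e = malloc(7) -> e = 15; heap: [0-5 ALLOC][6-8 ALLOC][9-9 FREE][10-14 ALLOC][15-21 ALLOC][22-25 FREE]
Op 8: b = realloc(b, 11) -> NULL (b unchanged); heap: [0-5 ALLOC][6-8 ALLOC][9-9 FREE][10-14 ALLOC][15-21 ALLOC][22-25 FREE]
Free blocks: [1 4] total_free=5 largest=4 -> 100*(5-4)/5 = 100/5 = 20

Answer: 20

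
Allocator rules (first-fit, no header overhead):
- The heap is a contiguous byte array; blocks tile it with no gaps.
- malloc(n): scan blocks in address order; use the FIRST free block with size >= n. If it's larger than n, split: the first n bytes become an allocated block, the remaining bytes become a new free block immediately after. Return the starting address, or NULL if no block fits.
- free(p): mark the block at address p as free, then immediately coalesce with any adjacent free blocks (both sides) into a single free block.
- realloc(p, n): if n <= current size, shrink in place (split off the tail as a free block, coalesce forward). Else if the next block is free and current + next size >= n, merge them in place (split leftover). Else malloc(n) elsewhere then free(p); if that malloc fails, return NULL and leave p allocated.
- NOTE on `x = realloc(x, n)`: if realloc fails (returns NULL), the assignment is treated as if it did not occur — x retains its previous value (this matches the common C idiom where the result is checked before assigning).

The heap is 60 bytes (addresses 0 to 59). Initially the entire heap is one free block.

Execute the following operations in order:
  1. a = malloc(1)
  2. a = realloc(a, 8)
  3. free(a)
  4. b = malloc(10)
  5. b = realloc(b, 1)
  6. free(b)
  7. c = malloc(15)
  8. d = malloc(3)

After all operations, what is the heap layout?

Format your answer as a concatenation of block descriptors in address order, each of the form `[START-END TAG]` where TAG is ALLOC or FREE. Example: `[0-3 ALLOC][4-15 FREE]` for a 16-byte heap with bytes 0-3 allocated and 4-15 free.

Op 1: a = malloc(1) -> a = 0; heap: [0-0 ALLOC][1-59 FREE]
Op 2: a = realloc(a, 8) -> a = 0; heap: [0-7 ALLOC][8-59 FREE]
Op 3: free(a) -> (freed a); heap: [0-59 FREE]
Op 4: b = malloc(10) -> b = 0; heap: [0-9 ALLOC][10-59 FREE]
Op 5: b = realloc(b, 1) -> b = 0; heap: [0-0 ALLOC][1-59 FREE]
Op 6: free(b) -> (freed b); heap: [0-59 FREE]
Op 7: c = malloc(15) -> c = 0; heap: [0-14 ALLOC][15-59 FREE]
Op 8: d = malloc(3) -> d = 15; heap: [0-14 ALLOC][15-17 ALLOC][18-59 FREE]

Answer: [0-14 ALLOC][15-17 ALLOC][18-59 FREE]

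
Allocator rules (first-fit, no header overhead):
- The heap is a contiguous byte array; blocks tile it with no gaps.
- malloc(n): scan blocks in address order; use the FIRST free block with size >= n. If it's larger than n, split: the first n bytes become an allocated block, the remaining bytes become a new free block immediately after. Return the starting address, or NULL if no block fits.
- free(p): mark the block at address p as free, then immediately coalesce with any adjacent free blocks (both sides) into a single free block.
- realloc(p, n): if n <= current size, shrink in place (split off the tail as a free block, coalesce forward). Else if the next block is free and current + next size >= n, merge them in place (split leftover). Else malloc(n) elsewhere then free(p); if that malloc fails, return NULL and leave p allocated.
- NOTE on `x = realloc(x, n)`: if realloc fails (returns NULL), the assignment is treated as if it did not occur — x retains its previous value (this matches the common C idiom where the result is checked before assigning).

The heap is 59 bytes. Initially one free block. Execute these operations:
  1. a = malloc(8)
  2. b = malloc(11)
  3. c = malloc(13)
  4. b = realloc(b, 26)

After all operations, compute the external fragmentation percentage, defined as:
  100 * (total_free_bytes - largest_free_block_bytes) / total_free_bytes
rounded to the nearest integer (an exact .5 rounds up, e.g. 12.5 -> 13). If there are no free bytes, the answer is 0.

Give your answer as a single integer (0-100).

Answer: 8

Derivation:
Op 1: a = malloc(8) -> a = 0; heap: [0-7 ALLOC][8-58 FREE]
Op 2: b = malloc(11) -> b = 8; heap: [0-7 ALLOC][8-18 ALLOC][19-58 FREE]
Op 3: c = malloc(13) -> c = 19; heap: [0-7 ALLOC][8-18 ALLOC][19-31 ALLOC][32-58 FREE]
Op 4: b = realloc(b, 26) -> b = 32; heap: [0-7 ALLOC][8-18 FREE][19-31 ALLOC][32-57 ALLOC][58-58 FREE]
Free blocks: [11 1] total_free=12 largest=11 -> 100*(12-11)/12 = 100/12 ≈ 8.333 -> rounds to 8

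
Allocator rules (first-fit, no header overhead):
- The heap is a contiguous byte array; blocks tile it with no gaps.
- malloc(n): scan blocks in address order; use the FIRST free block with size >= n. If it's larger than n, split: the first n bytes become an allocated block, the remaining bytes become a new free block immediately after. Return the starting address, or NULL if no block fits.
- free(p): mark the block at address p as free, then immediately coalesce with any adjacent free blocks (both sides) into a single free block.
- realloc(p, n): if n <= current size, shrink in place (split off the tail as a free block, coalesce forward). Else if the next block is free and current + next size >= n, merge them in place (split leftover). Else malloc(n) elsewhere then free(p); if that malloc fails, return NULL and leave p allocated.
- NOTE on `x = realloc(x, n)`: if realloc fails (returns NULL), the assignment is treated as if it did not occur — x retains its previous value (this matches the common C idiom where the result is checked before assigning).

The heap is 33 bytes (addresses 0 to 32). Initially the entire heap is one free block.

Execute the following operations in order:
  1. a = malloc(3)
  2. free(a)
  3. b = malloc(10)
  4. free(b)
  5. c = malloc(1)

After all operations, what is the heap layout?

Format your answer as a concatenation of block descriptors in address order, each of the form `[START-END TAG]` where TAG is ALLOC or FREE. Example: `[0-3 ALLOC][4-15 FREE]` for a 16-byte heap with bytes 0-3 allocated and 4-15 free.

Op 1: a = malloc(3) -> a = 0; heap: [0-2 ALLOC][3-32 FREE]
Op 2: free(a) -> (freed a); heap: [0-32 FREE]
Op 3: b = malloc(10) -> b = 0; heap: [0-9 ALLOC][10-32 FREE]
Op 4: free(b) -> (freed b); heap: [0-32 FREE]
Op 5: c = malloc(1) -> c = 0; heap: [0-0 ALLOC][1-32 FREE]

Answer: [0-0 ALLOC][1-32 FREE]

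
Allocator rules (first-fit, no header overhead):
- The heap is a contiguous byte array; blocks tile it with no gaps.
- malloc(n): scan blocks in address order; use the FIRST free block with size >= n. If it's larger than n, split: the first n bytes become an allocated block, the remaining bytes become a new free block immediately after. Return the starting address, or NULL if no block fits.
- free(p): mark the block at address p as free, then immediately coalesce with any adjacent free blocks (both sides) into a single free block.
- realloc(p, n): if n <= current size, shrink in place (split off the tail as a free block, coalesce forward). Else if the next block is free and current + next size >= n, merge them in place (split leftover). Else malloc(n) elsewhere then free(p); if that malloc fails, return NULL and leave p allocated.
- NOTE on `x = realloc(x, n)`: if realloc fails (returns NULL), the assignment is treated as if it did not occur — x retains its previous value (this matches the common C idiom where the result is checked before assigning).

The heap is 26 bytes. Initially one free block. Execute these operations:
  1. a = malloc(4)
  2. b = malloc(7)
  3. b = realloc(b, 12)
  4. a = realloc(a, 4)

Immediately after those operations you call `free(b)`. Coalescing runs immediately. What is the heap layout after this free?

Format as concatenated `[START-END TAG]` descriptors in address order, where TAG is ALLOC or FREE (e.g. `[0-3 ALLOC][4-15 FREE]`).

Answer: [0-3 ALLOC][4-25 FREE]

Derivation:
Op 1: a = malloc(4) -> a = 0; heap: [0-3 ALLOC][4-25 FREE]
Op 2: b = malloc(7) -> b = 4; heap: [0-3 ALLOC][4-10 ALLOC][11-25 FREE]
Op 3: b = realloc(b, 12) -> b = 4; heap: [0-3 ALLOC][4-15 ALLOC][16-25 FREE]
Op 4: a = realloc(a, 4) -> a = 0; heap: [0-3 ALLOC][4-15 ALLOC][16-25 FREE]
free(b): b = 4 -> block [4-15 ALLOC]; mark free, coalesce with adjacent free neighbors -> [0-3 ALLOC][4-25 FREE]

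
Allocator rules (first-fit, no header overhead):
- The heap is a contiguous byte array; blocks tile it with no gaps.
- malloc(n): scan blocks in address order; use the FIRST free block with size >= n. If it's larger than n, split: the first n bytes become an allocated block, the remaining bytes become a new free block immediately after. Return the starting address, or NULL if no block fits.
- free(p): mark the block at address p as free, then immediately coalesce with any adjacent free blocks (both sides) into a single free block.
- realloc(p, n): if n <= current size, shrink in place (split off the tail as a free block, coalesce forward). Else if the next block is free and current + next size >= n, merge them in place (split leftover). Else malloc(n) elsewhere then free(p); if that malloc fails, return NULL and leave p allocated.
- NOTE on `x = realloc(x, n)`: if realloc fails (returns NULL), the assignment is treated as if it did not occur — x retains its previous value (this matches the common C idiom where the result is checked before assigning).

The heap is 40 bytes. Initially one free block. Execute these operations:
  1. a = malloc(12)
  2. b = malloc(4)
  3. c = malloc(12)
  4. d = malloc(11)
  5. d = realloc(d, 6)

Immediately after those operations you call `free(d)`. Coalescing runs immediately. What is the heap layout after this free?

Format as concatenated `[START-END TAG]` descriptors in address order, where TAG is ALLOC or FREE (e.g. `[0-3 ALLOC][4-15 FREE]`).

Op 1: a = malloc(12) -> a = 0; heap: [0-11 ALLOC][12-39 FREE]
Op 2: b = malloc(4) -> b = 12; heap: [0-11 ALLOC][12-15 ALLOC][16-39 FREE]
Op 3: c = malloc(12) -> c = 16; heap: [0-11 ALLOC][12-15 ALLOC][16-27 ALLOC][28-39 FREE]
Op 4: d = malloc(11) -> d = 28; heap: [0-11 ALLOC][12-15 ALLOC][16-27 ALLOC][28-38 ALLOC][39-39 FREE]
Op 5: d = realloc(d, 6) -> d = 28; heap: [0-11 ALLOC][12-15 ALLOC][16-27 ALLOC][28-33 ALLOC][34-39 FREE]
free(d): d = 28 -> block [28-33 ALLOC]; mark free, coalesce with adjacent free neighbors -> [0-11 ALLOC][12-15 ALLOC][16-27 ALLOC][28-39 FREE]

Answer: [0-11 ALLOC][12-15 ALLOC][16-27 ALLOC][28-39 FREE]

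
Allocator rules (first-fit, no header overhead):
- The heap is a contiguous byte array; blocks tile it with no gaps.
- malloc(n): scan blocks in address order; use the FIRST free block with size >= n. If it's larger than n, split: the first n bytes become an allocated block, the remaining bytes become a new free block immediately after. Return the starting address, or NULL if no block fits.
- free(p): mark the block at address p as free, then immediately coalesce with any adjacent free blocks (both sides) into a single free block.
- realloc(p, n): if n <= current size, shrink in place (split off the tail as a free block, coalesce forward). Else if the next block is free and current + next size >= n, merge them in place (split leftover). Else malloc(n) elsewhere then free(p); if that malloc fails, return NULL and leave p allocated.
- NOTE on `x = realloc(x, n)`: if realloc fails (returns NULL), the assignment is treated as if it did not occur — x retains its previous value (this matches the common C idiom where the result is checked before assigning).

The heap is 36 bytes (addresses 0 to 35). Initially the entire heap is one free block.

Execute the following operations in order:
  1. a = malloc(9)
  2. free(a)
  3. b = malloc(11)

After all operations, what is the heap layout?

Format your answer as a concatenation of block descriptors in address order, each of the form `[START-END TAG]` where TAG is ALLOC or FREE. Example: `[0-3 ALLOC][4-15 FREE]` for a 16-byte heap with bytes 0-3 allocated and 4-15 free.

Op 1: a = malloc(9) -> a = 0; heap: [0-8 ALLOC][9-35 FREE]
Op 2: free(a) -> (freed a); heap: [0-35 FREE]
Op 3: b = malloc(11) -> b = 0; heap: [0-10 ALLOC][11-35 FREE]

Answer: [0-10 ALLOC][11-35 FREE]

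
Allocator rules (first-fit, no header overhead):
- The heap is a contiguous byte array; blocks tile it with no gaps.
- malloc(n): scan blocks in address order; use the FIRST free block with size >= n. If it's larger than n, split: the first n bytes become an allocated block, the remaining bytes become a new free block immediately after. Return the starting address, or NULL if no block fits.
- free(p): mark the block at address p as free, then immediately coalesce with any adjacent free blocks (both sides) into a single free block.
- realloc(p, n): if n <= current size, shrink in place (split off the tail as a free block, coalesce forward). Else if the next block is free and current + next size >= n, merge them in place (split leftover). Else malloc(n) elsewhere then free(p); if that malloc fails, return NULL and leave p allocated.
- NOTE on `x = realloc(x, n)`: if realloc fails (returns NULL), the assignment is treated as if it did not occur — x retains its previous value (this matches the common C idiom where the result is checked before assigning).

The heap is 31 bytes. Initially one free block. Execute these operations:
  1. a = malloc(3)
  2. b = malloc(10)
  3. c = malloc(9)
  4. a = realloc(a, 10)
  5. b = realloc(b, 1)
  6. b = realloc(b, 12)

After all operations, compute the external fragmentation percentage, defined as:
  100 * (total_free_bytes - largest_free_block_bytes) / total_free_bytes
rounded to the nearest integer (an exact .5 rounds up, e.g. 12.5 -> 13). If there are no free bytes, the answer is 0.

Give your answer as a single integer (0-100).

Op 1: a = malloc(3) -> a = 0; heap: [0-2 ALLOC][3-30 FREE]
Op 2: b = malloc(10) -> b = 3; heap: [0-2 ALLOC][3-12 ALLOC][13-30 FREE]
Op 3: c = malloc(9) -> c = 13; heap: [0-2 ALLOC][3-12 ALLOC][13-21 ALLOC][22-30 FREE]
Op 4: a = realloc(a, 10) -> NULL (a unchanged); heap: [0-2 ALLOC][3-12 ALLOC][13-21 ALLOC][22-30 FREE]
Op 5: b = realloc(b, 1) -> b = 3; heap: [0-2 ALLOC][3-3 ALLOC][4-12 FREE][13-21 ALLOC][22-30 FREE]
Op 6: b = realloc(b, 12) -> NULL (b unchanged); heap: [0-2 ALLOC][3-3 ALLOC][4-12 FREE][13-21 ALLOC][22-30 FREE]
Free blocks: [9 9] total_free=18 largest=9 -> 100*(18-9)/18 = 900/18 = 50

Answer: 50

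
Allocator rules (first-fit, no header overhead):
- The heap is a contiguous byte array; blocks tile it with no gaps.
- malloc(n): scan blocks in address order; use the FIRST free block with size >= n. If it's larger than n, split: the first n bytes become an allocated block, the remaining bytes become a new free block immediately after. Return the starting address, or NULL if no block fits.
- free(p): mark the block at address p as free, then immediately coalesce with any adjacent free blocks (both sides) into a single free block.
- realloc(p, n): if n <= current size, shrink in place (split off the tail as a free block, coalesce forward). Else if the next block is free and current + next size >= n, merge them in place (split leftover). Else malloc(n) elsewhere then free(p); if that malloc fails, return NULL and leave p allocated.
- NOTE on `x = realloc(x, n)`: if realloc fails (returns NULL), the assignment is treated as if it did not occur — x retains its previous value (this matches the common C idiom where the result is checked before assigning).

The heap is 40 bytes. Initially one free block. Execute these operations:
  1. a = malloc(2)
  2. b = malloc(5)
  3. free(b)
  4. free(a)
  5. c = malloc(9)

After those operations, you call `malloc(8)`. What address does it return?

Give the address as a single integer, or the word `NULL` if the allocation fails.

Answer: 9

Derivation:
Op 1: a = malloc(2) -> a = 0; heap: [0-1 ALLOC][2-39 FREE]
Op 2: b = malloc(5) -> b = 2; heap: [0-1 ALLOC][2-6 ALLOC][7-39 FREE]
Op 3: free(b) -> (freed b); heap: [0-1 ALLOC][2-39 FREE]
Op 4: free(a) -> (freed a); heap: [0-39 FREE]
Op 5: c = malloc(9) -> c = 0; heap: [0-8 ALLOC][9-39 FREE]
malloc(8): first-fit scan over [0-8 ALLOC][9-39 FREE] -> 9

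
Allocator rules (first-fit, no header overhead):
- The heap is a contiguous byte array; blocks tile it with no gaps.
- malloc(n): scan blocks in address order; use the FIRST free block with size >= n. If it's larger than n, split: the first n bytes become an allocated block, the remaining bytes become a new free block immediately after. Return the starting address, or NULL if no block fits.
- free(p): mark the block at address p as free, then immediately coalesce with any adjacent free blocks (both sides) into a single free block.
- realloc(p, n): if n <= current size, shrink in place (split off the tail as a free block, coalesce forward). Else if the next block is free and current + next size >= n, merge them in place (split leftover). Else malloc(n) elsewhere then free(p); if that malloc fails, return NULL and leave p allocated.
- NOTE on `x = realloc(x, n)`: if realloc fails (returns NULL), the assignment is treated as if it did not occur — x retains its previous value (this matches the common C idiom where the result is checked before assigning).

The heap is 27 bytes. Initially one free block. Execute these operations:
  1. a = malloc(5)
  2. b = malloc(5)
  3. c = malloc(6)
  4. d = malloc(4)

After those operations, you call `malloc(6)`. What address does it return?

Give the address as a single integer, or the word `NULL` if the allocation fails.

Answer: 20

Derivation:
Op 1: a = malloc(5) -> a = 0; heap: [0-4 ALLOC][5-26 FREE]
Op 2: b = malloc(5) -> b = 5; heap: [0-4 ALLOC][5-9 ALLOC][10-26 FREE]
Op 3: c = malloc(6) -> c = 10; heap: [0-4 ALLOC][5-9 ALLOC][10-15 ALLOC][16-26 FREE]
Op 4: d = malloc(4) -> d = 16; heap: [0-4 ALLOC][5-9 ALLOC][10-15 ALLOC][16-19 ALLOC][20-26 FREE]
malloc(6): first-fit scan over [0-4 ALLOC][5-9 ALLOC][10-15 ALLOC][16-19 ALLOC][20-26 FREE] -> 20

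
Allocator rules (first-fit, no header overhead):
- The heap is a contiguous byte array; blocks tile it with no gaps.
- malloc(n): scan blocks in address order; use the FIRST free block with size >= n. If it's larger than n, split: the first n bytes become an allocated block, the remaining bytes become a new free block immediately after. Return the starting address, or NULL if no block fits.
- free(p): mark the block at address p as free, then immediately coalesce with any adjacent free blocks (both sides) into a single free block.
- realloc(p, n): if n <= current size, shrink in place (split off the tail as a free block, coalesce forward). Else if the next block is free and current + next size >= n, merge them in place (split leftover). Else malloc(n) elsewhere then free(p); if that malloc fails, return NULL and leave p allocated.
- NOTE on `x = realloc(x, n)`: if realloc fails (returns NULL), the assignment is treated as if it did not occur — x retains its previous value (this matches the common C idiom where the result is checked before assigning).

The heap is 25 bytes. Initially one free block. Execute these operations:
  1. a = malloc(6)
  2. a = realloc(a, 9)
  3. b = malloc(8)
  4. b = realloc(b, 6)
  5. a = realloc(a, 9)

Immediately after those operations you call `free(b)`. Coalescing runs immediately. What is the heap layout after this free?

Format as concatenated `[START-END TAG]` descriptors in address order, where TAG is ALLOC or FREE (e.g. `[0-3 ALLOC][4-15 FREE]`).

Answer: [0-8 ALLOC][9-24 FREE]

Derivation:
Op 1: a = malloc(6) -> a = 0; heap: [0-5 ALLOC][6-24 FREE]
Op 2: a = realloc(a, 9) -> a = 0; heap: [0-8 ALLOC][9-24 FREE]
Op 3: b = malloc(8) -> b = 9; heap: [0-8 ALLOC][9-16 ALLOC][17-24 FREE]
Op 4: b = realloc(b, 6) -> b = 9; heap: [0-8 ALLOC][9-14 ALLOC][15-24 FREE]
Op 5: a = realloc(a, 9) -> a = 0; heap: [0-8 ALLOC][9-14 ALLOC][15-24 FREE]
free(b): b = 9 -> block [9-14 ALLOC]; mark free, coalesce with adjacent free neighbors -> [0-8 ALLOC][9-24 FREE]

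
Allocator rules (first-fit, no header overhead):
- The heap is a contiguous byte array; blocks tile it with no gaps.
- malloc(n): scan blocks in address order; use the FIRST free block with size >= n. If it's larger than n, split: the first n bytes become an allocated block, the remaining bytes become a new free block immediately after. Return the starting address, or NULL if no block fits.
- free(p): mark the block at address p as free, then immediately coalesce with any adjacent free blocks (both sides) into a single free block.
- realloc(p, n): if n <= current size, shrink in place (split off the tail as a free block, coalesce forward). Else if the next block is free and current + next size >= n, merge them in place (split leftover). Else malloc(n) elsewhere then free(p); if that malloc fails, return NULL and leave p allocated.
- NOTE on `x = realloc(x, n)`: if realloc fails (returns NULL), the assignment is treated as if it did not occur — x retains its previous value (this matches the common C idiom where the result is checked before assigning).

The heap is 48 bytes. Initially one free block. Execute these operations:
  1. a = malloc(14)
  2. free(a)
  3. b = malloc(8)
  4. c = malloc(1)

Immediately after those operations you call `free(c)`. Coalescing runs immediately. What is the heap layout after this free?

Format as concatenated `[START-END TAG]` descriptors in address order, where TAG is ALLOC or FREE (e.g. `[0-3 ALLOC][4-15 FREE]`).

Answer: [0-7 ALLOC][8-47 FREE]

Derivation:
Op 1: a = malloc(14) -> a = 0; heap: [0-13 ALLOC][14-47 FREE]
Op 2: free(a) -> (freed a); heap: [0-47 FREE]
Op 3: b = malloc(8) -> b = 0; heap: [0-7 ALLOC][8-47 FREE]
Op 4: c = malloc(1) -> c = 8; heap: [0-7 ALLOC][8-8 ALLOC][9-47 FREE]
free(c): c = 8 -> block [8-8 ALLOC]; mark free, coalesce with adjacent free neighbors -> [0-7 ALLOC][8-47 FREE]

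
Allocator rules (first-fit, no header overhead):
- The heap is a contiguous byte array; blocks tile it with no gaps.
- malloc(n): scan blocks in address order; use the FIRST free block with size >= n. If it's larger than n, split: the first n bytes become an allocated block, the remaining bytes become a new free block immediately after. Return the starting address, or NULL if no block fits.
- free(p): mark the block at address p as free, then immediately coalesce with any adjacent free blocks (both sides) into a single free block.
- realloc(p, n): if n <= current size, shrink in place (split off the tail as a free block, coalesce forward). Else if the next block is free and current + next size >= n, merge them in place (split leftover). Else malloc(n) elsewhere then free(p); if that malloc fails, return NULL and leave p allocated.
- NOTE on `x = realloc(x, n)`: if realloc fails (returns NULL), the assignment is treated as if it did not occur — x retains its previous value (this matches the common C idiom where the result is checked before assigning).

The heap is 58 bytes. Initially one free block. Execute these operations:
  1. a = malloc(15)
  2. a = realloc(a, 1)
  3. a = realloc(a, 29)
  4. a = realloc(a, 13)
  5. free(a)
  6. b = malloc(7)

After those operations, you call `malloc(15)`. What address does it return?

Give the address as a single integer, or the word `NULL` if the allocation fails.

Op 1: a = malloc(15) -> a = 0; heap: [0-14 ALLOC][15-57 FREE]
Op 2: a = realloc(a, 1) -> a = 0; heap: [0-0 ALLOC][1-57 FREE]
Op 3: a = realloc(a, 29) -> a = 0; heap: [0-28 ALLOC][29-57 FREE]
Op 4: a = realloc(a, 13) -> a = 0; heap: [0-12 ALLOC][13-57 FREE]
Op 5: free(a) -> (freed a); heap: [0-57 FREE]
Op 6: b = malloc(7) -> b = 0; heap: [0-6 ALLOC][7-57 FREE]
malloc(15): first-fit scan over [0-6 ALLOC][7-57 FREE] -> 7

Answer: 7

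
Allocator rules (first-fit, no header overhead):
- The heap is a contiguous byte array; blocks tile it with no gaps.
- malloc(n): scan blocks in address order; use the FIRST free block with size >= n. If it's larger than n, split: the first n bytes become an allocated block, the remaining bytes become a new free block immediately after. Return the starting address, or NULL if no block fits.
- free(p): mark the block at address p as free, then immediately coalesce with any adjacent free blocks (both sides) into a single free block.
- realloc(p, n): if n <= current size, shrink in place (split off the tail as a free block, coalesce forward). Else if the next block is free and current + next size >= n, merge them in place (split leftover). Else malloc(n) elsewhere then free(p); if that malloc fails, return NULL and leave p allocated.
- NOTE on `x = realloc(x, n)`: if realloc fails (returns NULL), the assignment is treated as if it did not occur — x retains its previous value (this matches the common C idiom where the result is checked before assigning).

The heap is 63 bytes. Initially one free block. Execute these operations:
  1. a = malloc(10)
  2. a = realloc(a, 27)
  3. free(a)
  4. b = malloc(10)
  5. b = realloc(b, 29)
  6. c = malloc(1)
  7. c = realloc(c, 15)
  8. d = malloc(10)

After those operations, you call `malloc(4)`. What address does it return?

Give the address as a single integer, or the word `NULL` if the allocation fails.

Answer: 54

Derivation:
Op 1: a = malloc(10) -> a = 0; heap: [0-9 ALLOC][10-62 FREE]
Op 2: a = realloc(a, 27) -> a = 0; heap: [0-26 ALLOC][27-62 FREE]
Op 3: free(a) -> (freed a); heap: [0-62 FREE]
Op 4: b = malloc(10) -> b = 0; heap: [0-9 ALLOC][10-62 FREE]
Op 5: b = realloc(b, 29) -> b = 0; heap: [0-28 ALLOC][29-62 FREE]
Op 6: c = malloc(1) -> c = 29; heap: [0-28 ALLOC][29-29 ALLOC][30-62 FREE]
Op 7: c = realloc(c, 15) -> c = 29; heap: [0-28 ALLOC][29-43 ALLOC][44-62 FREE]
Op 8: d = malloc(10) -> d = 44; heap: [0-28 ALLOC][29-43 ALLOC][44-53 ALLOC][54-62 FREE]
malloc(4): first-fit scan over [0-28 ALLOC][29-43 ALLOC][44-53 ALLOC][54-62 FREE] -> 54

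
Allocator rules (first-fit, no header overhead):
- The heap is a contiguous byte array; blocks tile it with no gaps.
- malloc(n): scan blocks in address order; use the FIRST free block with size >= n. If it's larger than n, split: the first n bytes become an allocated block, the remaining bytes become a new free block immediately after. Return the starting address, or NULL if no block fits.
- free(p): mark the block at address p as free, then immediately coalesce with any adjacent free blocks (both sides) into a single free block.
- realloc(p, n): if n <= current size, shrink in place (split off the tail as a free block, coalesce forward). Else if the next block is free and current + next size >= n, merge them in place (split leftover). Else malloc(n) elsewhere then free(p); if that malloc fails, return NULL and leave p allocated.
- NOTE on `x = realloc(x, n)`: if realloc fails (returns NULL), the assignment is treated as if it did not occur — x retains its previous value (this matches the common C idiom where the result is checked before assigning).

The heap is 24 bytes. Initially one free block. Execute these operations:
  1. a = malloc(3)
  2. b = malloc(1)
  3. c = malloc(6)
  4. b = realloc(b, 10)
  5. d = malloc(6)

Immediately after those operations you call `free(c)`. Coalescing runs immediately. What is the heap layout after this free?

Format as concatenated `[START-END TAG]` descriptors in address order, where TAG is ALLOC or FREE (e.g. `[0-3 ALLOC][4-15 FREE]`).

Op 1: a = malloc(3) -> a = 0; heap: [0-2 ALLOC][3-23 FREE]
Op 2: b = malloc(1) -> b = 3; heap: [0-2 ALLOC][3-3 ALLOC][4-23 FREE]
Op 3: c = malloc(6) -> c = 4; heap: [0-2 ALLOC][3-3 ALLOC][4-9 ALLOC][10-23 FREE]
Op 4: b = realloc(b, 10) -> b = 10; heap: [0-2 ALLOC][3-3 FREE][4-9 ALLOC][10-19 ALLOC][20-23 FREE]
Op 5: d = malloc(6) -> d = NULL; heap: [0-2 ALLOC][3-3 FREE][4-9 ALLOC][10-19 ALLOC][20-23 FREE]
free(c): c = 4 -> block [4-9 ALLOC]; mark free, coalesce with adjacent free neighbors -> [0-2 ALLOC][3-9 FREE][10-19 ALLOC][20-23 FREE]

Answer: [0-2 ALLOC][3-9 FREE][10-19 ALLOC][20-23 FREE]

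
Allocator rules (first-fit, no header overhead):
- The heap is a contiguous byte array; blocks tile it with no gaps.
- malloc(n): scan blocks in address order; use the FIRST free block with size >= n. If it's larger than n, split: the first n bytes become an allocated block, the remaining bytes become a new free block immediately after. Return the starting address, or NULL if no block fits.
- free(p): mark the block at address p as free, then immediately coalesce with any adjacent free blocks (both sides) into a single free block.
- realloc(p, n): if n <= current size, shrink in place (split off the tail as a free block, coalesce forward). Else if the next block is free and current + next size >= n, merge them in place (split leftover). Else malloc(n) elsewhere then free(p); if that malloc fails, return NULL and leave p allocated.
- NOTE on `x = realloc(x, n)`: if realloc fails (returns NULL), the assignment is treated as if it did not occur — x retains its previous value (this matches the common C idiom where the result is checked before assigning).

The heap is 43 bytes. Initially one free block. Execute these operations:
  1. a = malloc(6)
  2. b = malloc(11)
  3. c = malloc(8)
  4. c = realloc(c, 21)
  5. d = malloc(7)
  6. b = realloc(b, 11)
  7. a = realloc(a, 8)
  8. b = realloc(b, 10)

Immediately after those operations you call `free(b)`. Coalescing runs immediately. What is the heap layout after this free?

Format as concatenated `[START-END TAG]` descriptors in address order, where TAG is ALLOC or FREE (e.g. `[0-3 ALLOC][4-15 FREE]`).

Op 1: a = malloc(6) -> a = 0; heap: [0-5 ALLOC][6-42 FREE]
Op 2: b = malloc(11) -> b = 6; heap: [0-5 ALLOC][6-16 ALLOC][17-42 FREE]
Op 3: c = malloc(8) -> c = 17; heap: [0-5 ALLOC][6-16 ALLOC][17-24 ALLOC][25-42 FREE]
Op 4: c = realloc(c, 21) -> c = 17; heap: [0-5 ALLOC][6-16 ALLOC][17-37 ALLOC][38-42 FREE]
Op 5: d = malloc(7) -> d = NULL; heap: [0-5 ALLOC][6-16 ALLOC][17-37 ALLOC][38-42 FREE]
Op 6: b = realloc(b, 11) -> b = 6; heap: [0-5 ALLOC][6-16 ALLOC][17-37 ALLOC][38-42 FREE]
Op 7: a = realloc(a, 8) -> NULL (a unchanged); heap: [0-5 ALLOC][6-16 ALLOC][17-37 ALLOC][38-42 FREE]
Op 8: b = realloc(b, 10) -> b = 6; heap: [0-5 ALLOC][6-15 ALLOC][16-16 FREE][17-37 ALLOC][38-42 FREE]
free(b): b = 6 -> block [6-15 ALLOC]; mark free, coalesce with adjacent free neighbors -> [0-5 ALLOC][6-16 FREE][17-37 ALLOC][38-42 FREE]

Answer: [0-5 ALLOC][6-16 FREE][17-37 ALLOC][38-42 FREE]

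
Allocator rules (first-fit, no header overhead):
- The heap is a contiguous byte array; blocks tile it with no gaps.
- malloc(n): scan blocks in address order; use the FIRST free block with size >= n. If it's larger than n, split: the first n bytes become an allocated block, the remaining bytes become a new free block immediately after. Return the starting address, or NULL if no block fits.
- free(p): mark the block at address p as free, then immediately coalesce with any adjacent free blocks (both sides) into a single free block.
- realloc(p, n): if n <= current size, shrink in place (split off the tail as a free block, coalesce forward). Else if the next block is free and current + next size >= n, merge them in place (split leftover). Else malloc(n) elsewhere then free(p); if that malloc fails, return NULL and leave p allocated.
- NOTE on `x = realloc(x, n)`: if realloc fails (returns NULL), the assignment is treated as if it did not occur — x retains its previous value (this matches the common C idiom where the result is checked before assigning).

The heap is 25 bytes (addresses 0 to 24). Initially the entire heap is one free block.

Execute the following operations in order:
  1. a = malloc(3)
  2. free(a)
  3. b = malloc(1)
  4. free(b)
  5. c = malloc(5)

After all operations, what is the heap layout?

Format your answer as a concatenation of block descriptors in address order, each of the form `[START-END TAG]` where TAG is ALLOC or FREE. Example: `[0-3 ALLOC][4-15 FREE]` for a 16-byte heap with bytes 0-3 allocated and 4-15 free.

Op 1: a = malloc(3) -> a = 0; heap: [0-2 ALLOC][3-24 FREE]
Op 2: free(a) -> (freed a); heap: [0-24 FREE]
Op 3: b = malloc(1) -> b = 0; heap: [0-0 ALLOC][1-24 FREE]
Op 4: free(b) -> (freed b); heap: [0-24 FREE]
Op 5: c = malloc(5) -> c = 0; heap: [0-4 ALLOC][5-24 FREE]

Answer: [0-4 ALLOC][5-24 FREE]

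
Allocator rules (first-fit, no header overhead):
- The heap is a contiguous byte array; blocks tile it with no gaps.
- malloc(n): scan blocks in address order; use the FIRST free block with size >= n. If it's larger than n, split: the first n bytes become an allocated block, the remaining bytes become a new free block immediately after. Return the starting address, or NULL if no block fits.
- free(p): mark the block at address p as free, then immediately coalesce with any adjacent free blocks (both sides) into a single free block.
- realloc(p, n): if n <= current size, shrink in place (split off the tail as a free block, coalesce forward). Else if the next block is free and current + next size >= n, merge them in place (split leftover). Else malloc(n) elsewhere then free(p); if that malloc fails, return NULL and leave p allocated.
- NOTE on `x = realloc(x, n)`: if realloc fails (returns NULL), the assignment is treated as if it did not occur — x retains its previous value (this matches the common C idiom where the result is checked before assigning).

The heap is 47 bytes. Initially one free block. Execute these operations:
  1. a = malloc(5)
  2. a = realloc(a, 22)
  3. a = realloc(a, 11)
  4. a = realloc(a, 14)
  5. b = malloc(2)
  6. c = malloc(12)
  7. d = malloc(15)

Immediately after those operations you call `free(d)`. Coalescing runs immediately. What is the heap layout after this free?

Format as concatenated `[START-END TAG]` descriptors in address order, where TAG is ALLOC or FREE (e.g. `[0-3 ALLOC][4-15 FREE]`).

Answer: [0-13 ALLOC][14-15 ALLOC][16-27 ALLOC][28-46 FREE]

Derivation:
Op 1: a = malloc(5) -> a = 0; heap: [0-4 ALLOC][5-46 FREE]
Op 2: a = realloc(a, 22) -> a = 0; heap: [0-21 ALLOC][22-46 FREE]
Op 3: a = realloc(a, 11) -> a = 0; heap: [0-10 ALLOC][11-46 FREE]
Op 4: a = realloc(a, 14) -> a = 0; heap: [0-13 ALLOC][14-46 FREE]
Op 5: b = malloc(2) -> b = 14; heap: [0-13 ALLOC][14-15 ALLOC][16-46 FREE]
Op 6: c = malloc(12) -> c = 16; heap: [0-13 ALLOC][14-15 ALLOC][16-27 ALLOC][28-46 FREE]
Op 7: d = malloc(15) -> d = 28; heap: [0-13 ALLOC][14-15 ALLOC][16-27 ALLOC][28-42 ALLOC][43-46 FREE]
free(d): d = 28 -> block [28-42 ALLOC]; mark free, coalesce with adjacent free neighbors -> [0-13 ALLOC][14-15 ALLOC][16-27 ALLOC][28-46 FREE]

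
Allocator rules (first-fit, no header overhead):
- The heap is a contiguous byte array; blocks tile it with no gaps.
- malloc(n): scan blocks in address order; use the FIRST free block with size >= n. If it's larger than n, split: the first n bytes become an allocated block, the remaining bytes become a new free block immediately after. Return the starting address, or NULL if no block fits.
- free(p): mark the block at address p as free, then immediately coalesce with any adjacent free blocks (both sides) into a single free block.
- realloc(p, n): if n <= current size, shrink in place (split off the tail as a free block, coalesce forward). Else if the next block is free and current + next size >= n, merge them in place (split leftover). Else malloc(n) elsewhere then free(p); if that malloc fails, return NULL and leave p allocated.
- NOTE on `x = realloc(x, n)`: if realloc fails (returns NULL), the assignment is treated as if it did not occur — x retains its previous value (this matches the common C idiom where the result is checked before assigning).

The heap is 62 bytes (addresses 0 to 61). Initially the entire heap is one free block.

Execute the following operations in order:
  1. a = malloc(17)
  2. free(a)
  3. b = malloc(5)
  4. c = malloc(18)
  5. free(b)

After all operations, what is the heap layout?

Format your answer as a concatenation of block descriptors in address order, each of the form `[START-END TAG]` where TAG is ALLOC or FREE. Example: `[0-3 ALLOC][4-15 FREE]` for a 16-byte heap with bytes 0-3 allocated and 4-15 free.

Op 1: a = malloc(17) -> a = 0; heap: [0-16 ALLOC][17-61 FREE]
Op 2: free(a) -> (freed a); heap: [0-61 FREE]
Op 3: b = malloc(5) -> b = 0; heap: [0-4 ALLOC][5-61 FREE]
Op 4: c = malloc(18) -> c = 5; heap: [0-4 ALLOC][5-22 ALLOC][23-61 FREE]
Op 5: free(b) -> (freed b); heap: [0-4 FREE][5-22 ALLOC][23-61 FREE]

Answer: [0-4 FREE][5-22 ALLOC][23-61 FREE]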